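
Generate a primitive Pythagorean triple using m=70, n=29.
(4059, 4060, 5741)

Euclid's formula: a = m² - n², b = 2mn, c = m² + n²
m = 70, n = 29
a = 70² - 29² = 4900 - 841 = 4059
b = 2 × 70 × 29 = 4060
c = 70² + 29² = 4900 + 841 = 5741
Verification: 4059² + 4060² = 16475481 + 16483600 = 32959081 = 5741² ✓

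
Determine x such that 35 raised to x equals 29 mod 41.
27

Baby-step giant-step with step n = ⌈√41⌉ = 7.
Baby steps 35^j mod 41 (j:value) for j=0..6: 0:1, 1:35, 2:36, 3:30, 4:25, 5:14, 6:39.
Giant-step multiplier: 35^(-7) ≡ 35^(40-7) = 35^33 ≡ 24 (mod 41).
Giant steps γ_i = 29·24^i mod 41: γ_0=29, γ_1=40, γ_2=17, γ_3=39 (in table at j=6).
x = i·n + j = 3·7 + 6 = 27.
Check: 35^27 ≡ 29 (mod 41).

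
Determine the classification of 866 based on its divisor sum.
deficient

Proper divisors of 866: sum = 1 + 2 + 433 = 436
Since 436 < 866, 866 is deficient.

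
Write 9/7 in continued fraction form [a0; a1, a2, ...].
[1; 3, 2]

Euclidean algorithm steps:
9 = 1 × 7 + 2
7 = 3 × 2 + 1
2 = 2 × 1 + 0
Continued fraction: [1; 3, 2]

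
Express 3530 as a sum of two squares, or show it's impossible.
7² + 59² (a=7, b=59)

Factorization: 3530 = 2 × 5 × 353
By Fermat: n is sum of two squares iff every prime p ≡ 3 (mod 4) appears to even power.
All primes ≡ 3 (mod 4) appear to even power.
Search a = 0, 1, 2, … for 3530 - a² a perfect square: first hit at a = 7: 3530 - 49 = 3481 = 59².
3530 = 7² + 59² = 49 + 3481 ✓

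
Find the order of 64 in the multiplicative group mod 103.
17

103 is prime, so ord(64) divides φ(103) = 102.
Divisors of 102: 1, 2, 3, 6, 17, 34, 51, 102.
Repeated squaring: 64^1 ≡ 64, 64^2 ≡ 79, 64^4 ≡ 61, 64^8 ≡ 13, 64^16 ≡ 66, 64^32 ≡ 30, 64^64 ≡ 76 (mod 103).
Test 64^d mod 103 for each divisor d in increasing order:
64^1 ≡ 64
64^2 ≡ 79
64^3 = 64^2·64^1 ≡ 9
64^6 = 64^4·64^2 ≡ 81
64^17 = 64^16·64^1 ≡ 1  ← first divisor giving 1
The order is 17.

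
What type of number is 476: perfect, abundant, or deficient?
abundant

Proper divisors of 476: sum = 1 + 2 + 4 + 7 + 14 + 17 + 28 + 34 + 68 + 119 + 238 = 532
Since 532 > 476, 476 is abundant.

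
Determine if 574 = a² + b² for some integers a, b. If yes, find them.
Not possible

Factorization: 574 = 2 × 7 × 41
By Fermat: n is sum of two squares iff every prime p ≡ 3 (mod 4) appears to even power.
Prime(s) ≡ 3 (mod 4) with odd exponent: [(7, 1)]
Therefore 574 cannot be expressed as a² + b².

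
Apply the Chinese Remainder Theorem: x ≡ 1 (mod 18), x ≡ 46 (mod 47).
469

Using Chinese Remainder Theorem:
M = 18 × 47 = 846
M1 = 47, M2 = 18
y1 = 47^(-1) mod 18 = 5
y2 = 18^(-1) mod 47 = 34
x = (1×47×5 + 46×18×34) mod 846 = 469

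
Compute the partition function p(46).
105558

p(n) counts ways to write n as a sum of positive integers (order ignored).
Euler's pentagonal recurrence: p(k) = p(k-1) + p(k-2) - p(k-5) - p(k-7) + p(k-12) + p(k-15) - ... (offsets j(3j∓1)/2, signs ++--, p(0)=1, p(<0)=0).
DP table for k = 0..45: p(0)=1, p(1)=1, p(2)=2, p(3)=3, p(4)=5, p(5)=7, p(6)=11, p(7)=15, p(8)=22, p(9)=30, p(10)=42, p(11)=56, p(12)=77, p(13)=101, p(14)=135, p(15)=176, p(16)=231, p(17)=297, p(18)=385, p(19)=490, p(20)=627, p(21)=792, p(22)=1002, p(23)=1255, p(24)=1575, p(25)=1958, p(26)=2436, p(27)=3010, p(28)=3718, p(29)=4565, p(30)=5604, p(31)=6842, p(32)=8349, p(33)=10143, p(34)=12310, p(35)=14883, p(36)=17977, p(37)=21637, p(38)=26015, p(39)=31185, p(40)=37338, p(41)=44583, p(42)=53174, p(43)=63261, p(44)=75175, p(45)=89134.
Final step: p(46) = p(45) + p(44) - p(41) - p(39) + p(34) + p(31) - p(24) - p(20) + p(11) + p(6)
= 89134 + 75175 - 44583 - 31185 + 12310 + 6842 - 1575 - 627 + 56 + 11
= 105558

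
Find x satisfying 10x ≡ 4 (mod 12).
x ≡ 4 (mod 6)

gcd(10, 12) = 2, which divides 4, so solutions exist.
Divide through by 2: 5x ≡ 2 (mod 6).
Find 5^(-1) mod 6 by the extended Euclidean algorithm:
6 = 1 × 5 + 1  ⟹  1 = (1)·6 + (-1)·5
So (-1)·5 ≡ 1 (mod 6), i.e. 5^(-1) ≡ -1 ≡ 5 (mod 6).
x ≡ 5 × 2 = 10 ≡ 4 (mod 6).
Check: 10 × 4 = 40 ≡ 4 (mod 12).
x ≡ 4 (mod 6), giving 2 solutions mod 12.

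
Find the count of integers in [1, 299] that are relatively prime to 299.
264

299 = 13 × 23
φ(n) = n × ∏(1 - 1/p) for each prime p dividing n
φ(299) = 299 × (1 - 1/13) × (1 - 1/23) = 264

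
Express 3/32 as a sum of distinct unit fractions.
1/11 + 1/352

Greedy algorithm:
3/32: ceiling(32/3) = 11, use 1/11
1/352: ceiling(352/1) = 352, use 1/352
Result: 3/32 = 1/11 + 1/352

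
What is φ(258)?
84

258 = 2 × 3 × 43
φ(n) = n × ∏(1 - 1/p) for each prime p dividing n
φ(258) = 258 × (1 - 1/2) × (1 - 1/3) × (1 - 1/43) = 84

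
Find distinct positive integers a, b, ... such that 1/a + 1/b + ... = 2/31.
1/16 + 1/496

Greedy algorithm:
2/31: ceiling(31/2) = 16, use 1/16
1/496: ceiling(496/1) = 496, use 1/496
Result: 2/31 = 1/16 + 1/496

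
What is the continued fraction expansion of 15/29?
[0; 1, 1, 14]

Euclidean algorithm steps:
15 = 0 × 29 + 15
29 = 1 × 15 + 14
15 = 1 × 14 + 1
14 = 14 × 1 + 0
Continued fraction: [0; 1, 1, 14]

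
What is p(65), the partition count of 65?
2012558

p(n) counts ways to write n as a sum of positive integers (order ignored).
Euler's pentagonal recurrence: p(k) = p(k-1) + p(k-2) - p(k-5) - p(k-7) + p(k-12) + p(k-15) - ... (offsets j(3j∓1)/2, signs ++--, p(0)=1, p(<0)=0).
DP table for k = 0..64: p(0)=1, p(1)=1, p(2)=2, p(3)=3, p(4)=5, p(5)=7, p(6)=11, p(7)=15, p(8)=22, p(9)=30, p(10)=42, p(11)=56, p(12)=77, p(13)=101, p(14)=135, p(15)=176, p(16)=231, p(17)=297, p(18)=385, p(19)=490, p(20)=627, p(21)=792, p(22)=1002, p(23)=1255, p(24)=1575, p(25)=1958, p(26)=2436, p(27)=3010, p(28)=3718, p(29)=4565, p(30)=5604, p(31)=6842, p(32)=8349, p(33)=10143, p(34)=12310, p(35)=14883, p(36)=17977, p(37)=21637, p(38)=26015, p(39)=31185, p(40)=37338, p(41)=44583, p(42)=53174, p(43)=63261, p(44)=75175, p(45)=89134, p(46)=105558, p(47)=124754, p(48)=147273, p(49)=173525, p(50)=204226, p(51)=239943, p(52)=281589, p(53)=329931, p(54)=386155, p(55)=451276, p(56)=526823, p(57)=614154, p(58)=715220, p(59)=831820, p(60)=966467, p(61)=1121505, p(62)=1300156, p(63)=1505499, p(64)=1741630.
Final step: p(65) = p(64) + p(63) - p(60) - p(58) + p(53) + p(50) - p(43) - p(39) + p(30) + p(25) - p(14) - p(8)
= 1741630 + 1505499 - 966467 - 715220 + 329931 + 204226 - 63261 - 31185 + 5604 + 1958 - 135 - 22
= 2012558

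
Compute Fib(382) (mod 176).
111

Matrix identity: Q^n = [[F_(n+1), F_n], [F_n, F_(n-1)]] with Q = [[1,1],[1,0]].
n = 382 = 101111110₂. Square-and-multiply, entries mod 176:
Q^1 = [[1,1],[1,0]]
Q^2 = (Q^1)² = [[2,1],[1,1]]
Q^5 = (Q^2)²·Q = [[8,5],[5,3]]
Q^11 = (Q^5)²·Q = [[144,89],[89,55]]
Q^23 = (Q^11)²·Q = [[80,145],[145,111]]
Q^47 = (Q^23)²·Q = [[32,145],[145,63]]
Q^95 = (Q^47)²·Q = [[96,49],[49,47]]
Q^191 = (Q^95)²·Q = [[144,1],[1,143]]
Q^382 = (Q^191)² = [[145,111],[111,34]]
F_382 mod 176 = Q^382[0][1] = 111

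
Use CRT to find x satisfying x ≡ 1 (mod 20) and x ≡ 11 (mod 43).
441

Using Chinese Remainder Theorem:
M = 20 × 43 = 860
M1 = 43, M2 = 20
y1 = 43^(-1) mod 20 = 7
y2 = 20^(-1) mod 43 = 28
x = (1×43×7 + 11×20×28) mod 860 = 441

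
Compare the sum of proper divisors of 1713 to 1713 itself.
deficient

Proper divisors of 1713: sum = 1 + 3 + 571 = 575
Since 575 < 1713, 1713 is deficient.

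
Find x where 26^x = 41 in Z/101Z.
35

Baby-step giant-step with step n = ⌈√101⌉ = 11.
Baby steps 26^j mod 101 (j:value) for j=0..10: 0:1, 1:26, 2:70, 3:2, 4:52, 5:39, 6:4, 7:3, 8:78, 9:8, 10:6.
Giant-step multiplier: 26^(-11) ≡ 26^(100-11) = 26^89 ≡ 90 (mod 101).
Giant steps γ_i = 41·90^i mod 101: γ_0=41, γ_1=54, γ_2=12, γ_3=70 (in table at j=2).
x = i·n + j = 3·11 + 2 = 35.
Check: 26^35 ≡ 41 (mod 101).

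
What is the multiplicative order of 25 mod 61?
15

61 is prime, so ord(25) divides φ(61) = 60.
Divisors of 60: 1, 2, 3, 4, 5, 6, 10, 12, 15, 20, 30, 60.
Repeated squaring: 25^1 ≡ 25, 25^2 ≡ 15, 25^4 ≡ 42, 25^8 ≡ 56, 25^16 ≡ 25, 25^32 ≡ 15 (mod 61).
Test 25^d mod 61 for each divisor d in increasing order:
25^1 ≡ 25
25^2 ≡ 15
25^3 = 25^2·25^1 ≡ 9
25^4 ≡ 42
25^5 = 25^4·25^1 ≡ 13
25^6 = 25^4·25^2 ≡ 20
25^10 = 25^8·25^2 ≡ 47
25^12 = 25^8·25^4 ≡ 34
25^15 = 25^8·25^4·25^2·25^1 ≡ 1  ← first divisor giving 1
The order is 15.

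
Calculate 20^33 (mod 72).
8

Repeated squaring. Binary of 33 = 100001.
20^1 ≡ 20 (mod 72); 20^2 ≡ 40 (mod 72); 20^4 ≡ 16 (mod 72); 20^8 ≡ 40 (mod 72); 20^16 ≡ 16 (mod 72); 20^32 ≡ 40 (mod 72)
20^33 = 20^1 × 20^32 ≡ 8 (mod 72)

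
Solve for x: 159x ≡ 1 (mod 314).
79

gcd(159, 314) = 1, so the inverse exists.
Extended Euclidean algorithm on (314, 159):
314 = 1 × 159 + 155  ⟹  155 = (1)·314 + (-1)·159
159 = 1 × 155 + 4  ⟹  4 = (-1)·314 + (2)·159
155 = 38 × 4 + 3  ⟹  3 = (39)·314 + (-77)·159
4 = 1 × 3 + 1  ⟹  1 = (-40)·314 + (79)·159
So (79)·159 ≡ 1 (mod 314), i.e. 159^(-1) ≡ 79 (mod 314).
Check: 159 × 79 = 12561 ≡ 1 (mod 314)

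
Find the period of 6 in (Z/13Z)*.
12

13 is prime, so ord(6) divides φ(13) = 12.
Divisors of 12: 1, 2, 3, 4, 6, 12.
Repeated squaring: 6^1 ≡ 6, 6^2 ≡ 10, 6^4 ≡ 9, 6^8 ≡ 3 (mod 13).
Test 6^d mod 13 for each divisor d in increasing order:
6^1 ≡ 6
6^2 ≡ 10
6^3 = 6^2·6^1 ≡ 8
6^4 ≡ 9
6^6 = 6^4·6^2 ≡ 12
6^12 = 6^8·6^4 ≡ 1  ← first divisor giving 1
The order is 12.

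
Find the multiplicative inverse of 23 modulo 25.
12

gcd(23, 25) = 1, so the inverse exists.
Extended Euclidean algorithm on (25, 23):
25 = 1 × 23 + 2  ⟹  2 = (1)·25 + (-1)·23
23 = 11 × 2 + 1  ⟹  1 = (-11)·25 + (12)·23
So (12)·23 ≡ 1 (mod 25), i.e. 23^(-1) ≡ 12 (mod 25).
Check: 23 × 12 = 276 ≡ 1 (mod 25)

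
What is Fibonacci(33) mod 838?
788

Matrix identity: Q^n = [[F_(n+1), F_n], [F_n, F_(n-1)]] with Q = [[1,1],[1,0]].
n = 33 = 100001₂. Square-and-multiply, entries mod 838:
Q^1 = [[1,1],[1,0]]
Q^2 = (Q^1)² = [[2,1],[1,1]]
Q^4 = (Q^2)² = [[5,3],[3,2]]
Q^8 = (Q^4)² = [[34,21],[21,13]]
Q^16 = (Q^8)² = [[759,149],[149,610]]
Q^33 = (Q^16)²·Q = [[297,788],[788,347]]
F_33 mod 838 = Q^33[0][1] = 788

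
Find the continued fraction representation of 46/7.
[6; 1, 1, 3]

Euclidean algorithm steps:
46 = 6 × 7 + 4
7 = 1 × 4 + 3
4 = 1 × 3 + 1
3 = 3 × 1 + 0
Continued fraction: [6; 1, 1, 3]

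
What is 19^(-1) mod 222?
187

gcd(19, 222) = 1, so the inverse exists.
Extended Euclidean algorithm on (222, 19):
222 = 11 × 19 + 13  ⟹  13 = (1)·222 + (-11)·19
19 = 1 × 13 + 6  ⟹  6 = (-1)·222 + (12)·19
13 = 2 × 6 + 1  ⟹  1 = (3)·222 + (-35)·19
So (-35)·19 ≡ 1 (mod 222), i.e. 19^(-1) ≡ -35 ≡ 187 (mod 222).
Check: 19 × 187 = 3553 ≡ 1 (mod 222)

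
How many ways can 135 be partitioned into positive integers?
9035836076

p(n) counts ways to write n as a sum of positive integers (order ignored).
Euler's pentagonal recurrence: p(k) = p(k-1) + p(k-2) - p(k-5) - p(k-7) + p(k-12) + p(k-15) - ... (offsets j(3j∓1)/2, signs ++--, p(0)=1, p(<0)=0).
DP table for k = 0..134: p(0)=1, p(1)=1, p(2)=2, p(3)=3, p(4)=5, p(5)=7, p(6)=11, p(7)=15, p(8)=22, p(9)=30, p(10)=42, p(11)=56, p(12)=77, p(13)=101, p(14)=135, p(15)=176, p(16)=231, p(17)=297, p(18)=385, p(19)=490, p(20)=627, p(21)=792, p(22)=1002, p(23)=1255, p(24)=1575, p(25)=1958, p(26)=2436, p(27)=3010, p(28)=3718, p(29)=4565, p(30)=5604, p(31)=6842, p(32)=8349, p(33)=10143, p(34)=12310, p(35)=14883, p(36)=17977, p(37)=21637, p(38)=26015, p(39)=31185, p(40)=37338, p(41)=44583, p(42)=53174, p(43)=63261, p(44)=75175, p(45)=89134, p(46)=105558, p(47)=124754, p(48)=147273, p(49)=173525, p(50)=204226, p(51)=239943, p(52)=281589, p(53)=329931, p(54)=386155, p(55)=451276, p(56)=526823, p(57)=614154, p(58)=715220, p(59)=831820, p(60)=966467, p(61)=1121505, p(62)=1300156, p(63)=1505499, p(64)=1741630, p(65)=2012558, p(66)=2323520, p(67)=2679689, p(68)=3087735, p(69)=3554345, p(70)=4087968, p(71)=4697205, p(72)=5392783, p(73)=6185689, p(74)=7089500, p(75)=8118264, p(76)=9289091, p(77)=10619863, p(78)=12132164, p(79)=13848650, p(80)=15796476, p(81)=18004327, p(82)=20506255, p(83)=23338469, p(84)=26543660, p(85)=30167357, p(86)=34262962, p(87)=38887673, p(88)=44108109, p(89)=49995925, p(90)=56634173, p(91)=64112359, p(92)=72533807, p(93)=82010177, p(94)=92669720, p(95)=104651419, p(96)=118114304, p(97)=133230930, p(98)=150198136, p(99)=169229875, p(100)=190569292, p(101)=214481126, p(102)=241265379, p(103)=271248950, p(104)=304801365, p(105)=342325709, p(106)=384276336, p(107)=431149389, p(108)=483502844, p(109)=541946240, p(110)=607163746, p(111)=679903203, p(112)=761002156, p(113)=851376628, p(114)=952050665, p(115)=1064144451, p(116)=1188908248, p(117)=1327710076, p(118)=1482074143, p(119)=1653668665, p(120)=1844349560, p(121)=2056148051, p(122)=2291320912, p(123)=2552338241, p(124)=2841940500, p(125)=3163127352, p(126)=3519222692, p(127)=3913864295, p(128)=4351078600, p(129)=4835271870, p(130)=5371315400, p(131)=5964539504, p(132)=6620830889, p(133)=7346629512, p(134)=8149040695.
Final step: p(135) = p(134) + p(133) - p(130) - p(128) + p(123) + p(120) - p(113) - p(109) + p(100) + p(95) - p(84) - p(78) + p(65) + p(58) - p(43) - p(35) + p(18) + p(9)
= 8149040695 + 7346629512 - 5371315400 - 4351078600 + 2552338241 + 1844349560 - 851376628 - 541946240 + 190569292 + 104651419 - 26543660 - 12132164 + 2012558 + 715220 - 63261 - 14883 + 385 + 30
= 9035836076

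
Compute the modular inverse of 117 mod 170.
93

gcd(117, 170) = 1, so the inverse exists.
Extended Euclidean algorithm on (170, 117):
170 = 1 × 117 + 53  ⟹  53 = (1)·170 + (-1)·117
117 = 2 × 53 + 11  ⟹  11 = (-2)·170 + (3)·117
53 = 4 × 11 + 9  ⟹  9 = (9)·170 + (-13)·117
11 = 1 × 9 + 2  ⟹  2 = (-11)·170 + (16)·117
9 = 4 × 2 + 1  ⟹  1 = (53)·170 + (-77)·117
So (-77)·117 ≡ 1 (mod 170), i.e. 117^(-1) ≡ -77 ≡ 93 (mod 170).
Check: 117 × 93 = 10881 ≡ 1 (mod 170)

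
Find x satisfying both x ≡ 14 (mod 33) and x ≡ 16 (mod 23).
476

Using Chinese Remainder Theorem:
M = 33 × 23 = 759
M1 = 23, M2 = 33
y1 = 23^(-1) mod 33 = 23
y2 = 33^(-1) mod 23 = 7
x = (14×23×23 + 16×33×7) mod 759 = 476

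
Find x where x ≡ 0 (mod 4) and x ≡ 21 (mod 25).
96

Using Chinese Remainder Theorem:
M = 4 × 25 = 100
M1 = 25, M2 = 4
y1 = 25^(-1) mod 4 = 1
y2 = 4^(-1) mod 25 = 19
x = (0×25×1 + 21×4×19) mod 100 = 96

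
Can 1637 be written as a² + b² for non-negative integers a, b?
26² + 31² (a=26, b=31)

Factorization: 1637 = 1637
By Fermat: n is sum of two squares iff every prime p ≡ 3 (mod 4) appears to even power.
All primes ≡ 3 (mod 4) appear to even power.
Search a = 0, 1, 2, … for 1637 - a² a perfect square: first hit at a = 26: 1637 - 676 = 961 = 31².
1637 = 26² + 31² = 676 + 961 ✓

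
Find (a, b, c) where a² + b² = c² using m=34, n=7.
(1107, 476, 1205)

Euclid's formula: a = m² - n², b = 2mn, c = m² + n²
m = 34, n = 7
a = 34² - 7² = 1156 - 49 = 1107
b = 2 × 34 × 7 = 476
c = 34² + 7² = 1156 + 49 = 1205
Verification: 1107² + 476² = 1225449 + 226576 = 1452025 = 1205² ✓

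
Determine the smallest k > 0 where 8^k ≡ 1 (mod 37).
12

37 is prime, so ord(8) divides φ(37) = 36.
Divisors of 36: 1, 2, 3, 4, 6, 9, 12, 18, 36.
Repeated squaring: 8^1 ≡ 8, 8^2 ≡ 27, 8^4 ≡ 26, 8^8 ≡ 10, 8^16 ≡ 26, 8^32 ≡ 10 (mod 37).
Test 8^d mod 37 for each divisor d in increasing order:
8^1 ≡ 8
8^2 ≡ 27
8^3 = 8^2·8^1 ≡ 31
8^4 ≡ 26
8^6 = 8^4·8^2 ≡ 36
8^9 = 8^8·8^1 ≡ 6
8^12 = 8^8·8^4 ≡ 1  ← first divisor giving 1
The order is 12.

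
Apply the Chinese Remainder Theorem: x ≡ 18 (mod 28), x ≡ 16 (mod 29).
74

Using Chinese Remainder Theorem:
M = 28 × 29 = 812
M1 = 29, M2 = 28
y1 = 29^(-1) mod 28 = 1
y2 = 28^(-1) mod 29 = 28
x = (18×29×1 + 16×28×28) mod 812 = 74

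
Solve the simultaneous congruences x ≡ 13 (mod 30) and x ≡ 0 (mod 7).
133

Using Chinese Remainder Theorem:
M = 30 × 7 = 210
M1 = 7, M2 = 30
y1 = 7^(-1) mod 30 = 13
y2 = 30^(-1) mod 7 = 4
x = (13×7×13 + 0×30×4) mod 210 = 133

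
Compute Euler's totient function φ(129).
84

129 = 3 × 43
φ(n) = n × ∏(1 - 1/p) for each prime p dividing n
φ(129) = 129 × (1 - 1/3) × (1 - 1/43) = 84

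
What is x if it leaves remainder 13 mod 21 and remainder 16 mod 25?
391

Using Chinese Remainder Theorem:
M = 21 × 25 = 525
M1 = 25, M2 = 21
y1 = 25^(-1) mod 21 = 16
y2 = 21^(-1) mod 25 = 6
x = (13×25×16 + 16×21×6) mod 525 = 391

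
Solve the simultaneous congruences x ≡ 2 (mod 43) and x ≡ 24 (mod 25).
174

Using Chinese Remainder Theorem:
M = 43 × 25 = 1075
M1 = 25, M2 = 43
y1 = 25^(-1) mod 43 = 31
y2 = 43^(-1) mod 25 = 7
x = (2×25×31 + 24×43×7) mod 1075 = 174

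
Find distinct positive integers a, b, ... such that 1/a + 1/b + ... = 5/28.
1/6 + 1/84

Greedy algorithm:
5/28: ceiling(28/5) = 6, use 1/6
1/84: ceiling(84/1) = 84, use 1/84
Result: 5/28 = 1/6 + 1/84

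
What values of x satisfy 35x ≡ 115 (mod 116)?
x ≡ 53 (mod 116)

gcd(35, 116) = 1, which divides 115, so solutions exist.
Find 35^(-1) mod 116 by the extended Euclidean algorithm:
116 = 3 × 35 + 11  ⟹  11 = (1)·116 + (-3)·35
35 = 3 × 11 + 2  ⟹  2 = (-3)·116 + (10)·35
11 = 5 × 2 + 1  ⟹  1 = (16)·116 + (-53)·35
So (-53)·35 ≡ 1 (mod 116), i.e. 35^(-1) ≡ -53 ≡ 63 (mod 116).
x ≡ 63 × 115 = 7245 ≡ 53 (mod 116).
Check: 35 × 53 = 1855 ≡ 115 (mod 116).
Unique solution: x ≡ 53 (mod 116)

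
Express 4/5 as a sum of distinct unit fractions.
1/2 + 1/4 + 1/20

Greedy algorithm:
4/5: ceiling(5/4) = 2, use 1/2
3/10: ceiling(10/3) = 4, use 1/4
1/20: ceiling(20/1) = 20, use 1/20
Result: 4/5 = 1/2 + 1/4 + 1/20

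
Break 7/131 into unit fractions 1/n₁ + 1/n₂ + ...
1/19 + 1/1245 + 1/3098805

Greedy algorithm:
7/131: ceiling(131/7) = 19, use 1/19
2/2489: ceiling(2489/2) = 1245, use 1/1245
1/3098805: ceiling(3098805/1) = 3098805, use 1/3098805
Result: 7/131 = 1/19 + 1/1245 + 1/3098805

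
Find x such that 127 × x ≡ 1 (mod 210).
43

gcd(127, 210) = 1, so the inverse exists.
Extended Euclidean algorithm on (210, 127):
210 = 1 × 127 + 83  ⟹  83 = (1)·210 + (-1)·127
127 = 1 × 83 + 44  ⟹  44 = (-1)·210 + (2)·127
83 = 1 × 44 + 39  ⟹  39 = (2)·210 + (-3)·127
44 = 1 × 39 + 5  ⟹  5 = (-3)·210 + (5)·127
39 = 7 × 5 + 4  ⟹  4 = (23)·210 + (-38)·127
5 = 1 × 4 + 1  ⟹  1 = (-26)·210 + (43)·127
So (43)·127 ≡ 1 (mod 210), i.e. 127^(-1) ≡ 43 (mod 210).
Check: 127 × 43 = 5461 ≡ 1 (mod 210)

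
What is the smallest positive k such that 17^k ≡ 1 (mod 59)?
29

59 is prime, so ord(17) divides φ(59) = 58.
Divisors of 58: 1, 2, 29, 58.
Repeated squaring: 17^1 ≡ 17, 17^2 ≡ 53, 17^4 ≡ 36, 17^8 ≡ 57, 17^16 ≡ 4, 17^32 ≡ 16 (mod 59).
Test 17^d mod 59 for each divisor d in increasing order:
17^1 ≡ 17
17^2 ≡ 53
17^29 = 17^16·17^8·17^4·17^1 ≡ 1  ← first divisor giving 1
The order is 29.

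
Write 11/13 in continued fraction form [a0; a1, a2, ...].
[0; 1, 5, 2]

Euclidean algorithm steps:
11 = 0 × 13 + 11
13 = 1 × 11 + 2
11 = 5 × 2 + 1
2 = 2 × 1 + 0
Continued fraction: [0; 1, 5, 2]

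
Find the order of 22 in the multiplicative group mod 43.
14

43 is prime, so ord(22) divides φ(43) = 42.
Divisors of 42: 1, 2, 3, 6, 7, 14, 21, 42.
Repeated squaring: 22^1 ≡ 22, 22^2 ≡ 11, 22^4 ≡ 35, 22^8 ≡ 21, 22^16 ≡ 11, 22^32 ≡ 35 (mod 43).
Test 22^d mod 43 for each divisor d in increasing order:
22^1 ≡ 22
22^2 ≡ 11
22^3 = 22^2·22^1 ≡ 27
22^6 = 22^4·22^2 ≡ 41
22^7 = 22^4·22^2·22^1 ≡ 42
22^14 = 22^8·22^4·22^2 ≡ 1  ← first divisor giving 1
The order is 14.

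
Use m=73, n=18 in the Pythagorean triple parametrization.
(5005, 2628, 5653)

Euclid's formula: a = m² - n², b = 2mn, c = m² + n²
m = 73, n = 18
a = 73² - 18² = 5329 - 324 = 5005
b = 2 × 73 × 18 = 2628
c = 73² + 18² = 5329 + 324 = 5653
Verification: 5005² + 2628² = 25050025 + 6906384 = 31956409 = 5653² ✓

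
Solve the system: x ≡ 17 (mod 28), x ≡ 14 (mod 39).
521

Using Chinese Remainder Theorem:
M = 28 × 39 = 1092
M1 = 39, M2 = 28
y1 = 39^(-1) mod 28 = 23
y2 = 28^(-1) mod 39 = 7
x = (17×39×23 + 14×28×7) mod 1092 = 521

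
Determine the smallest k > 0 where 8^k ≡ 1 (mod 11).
10

11 is prime, so ord(8) divides φ(11) = 10.
Divisors of 10: 1, 2, 5, 10.
Repeated squaring: 8^1 ≡ 8, 8^2 ≡ 9, 8^4 ≡ 4, 8^8 ≡ 5 (mod 11).
Test 8^d mod 11 for each divisor d in increasing order:
8^1 ≡ 8
8^2 ≡ 9
8^5 = 8^4·8^1 ≡ 10
8^10 = 8^8·8^2 ≡ 1  ← first divisor giving 1
The order is 10.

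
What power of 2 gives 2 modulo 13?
1

Baby-step giant-step with step n = ⌈√13⌉ = 4.
Baby steps 2^j mod 13 (j:value) for j=0..3: 0:1, 1:2, 2:4, 3:8.
h = 2 is already in the table at j=1, so x = 1.
Check: 2^1 ≡ 2 (mod 13).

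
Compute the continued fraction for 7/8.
[0; 1, 7]

Euclidean algorithm steps:
7 = 0 × 8 + 7
8 = 1 × 7 + 1
7 = 7 × 1 + 0
Continued fraction: [0; 1, 7]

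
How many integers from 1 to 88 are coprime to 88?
40

88 = 2^3 × 11
φ(n) = n × ∏(1 - 1/p) for each prime p dividing n
φ(88) = 88 × (1 - 1/2) × (1 - 1/11) = 40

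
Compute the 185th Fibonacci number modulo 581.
20

Matrix identity: Q^n = [[F_(n+1), F_n], [F_n, F_(n-1)]] with Q = [[1,1],[1,0]].
n = 185 = 10111001₂. Square-and-multiply, entries mod 581:
Q^1 = [[1,1],[1,0]]
Q^2 = (Q^1)² = [[2,1],[1,1]]
Q^5 = (Q^2)²·Q = [[8,5],[5,3]]
Q^11 = (Q^5)²·Q = [[144,89],[89,55]]
Q^23 = (Q^11)²·Q = [[469,188],[188,281]]
Q^46 = (Q^23)² = [[246,398],[398,429]]
Q^92 = (Q^46)² = [[464,228],[228,236]]
Q^185 = (Q^92)²·Q = [[426,20],[20,406]]
F_185 mod 581 = Q^185[0][1] = 20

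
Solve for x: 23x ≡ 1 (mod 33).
23

gcd(23, 33) = 1, so the inverse exists.
Extended Euclidean algorithm on (33, 23):
33 = 1 × 23 + 10  ⟹  10 = (1)·33 + (-1)·23
23 = 2 × 10 + 3  ⟹  3 = (-2)·33 + (3)·23
10 = 3 × 3 + 1  ⟹  1 = (7)·33 + (-10)·23
So (-10)·23 ≡ 1 (mod 33), i.e. 23^(-1) ≡ -10 ≡ 23 (mod 33).
Check: 23 × 23 = 529 ≡ 1 (mod 33)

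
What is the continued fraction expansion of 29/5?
[5; 1, 4]

Euclidean algorithm steps:
29 = 5 × 5 + 4
5 = 1 × 4 + 1
4 = 4 × 1 + 0
Continued fraction: [5; 1, 4]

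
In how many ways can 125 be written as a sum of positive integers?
3163127352

p(n) counts ways to write n as a sum of positive integers (order ignored).
Euler's pentagonal recurrence: p(k) = p(k-1) + p(k-2) - p(k-5) - p(k-7) + p(k-12) + p(k-15) - ... (offsets j(3j∓1)/2, signs ++--, p(0)=1, p(<0)=0).
DP table for k = 0..124: p(0)=1, p(1)=1, p(2)=2, p(3)=3, p(4)=5, p(5)=7, p(6)=11, p(7)=15, p(8)=22, p(9)=30, p(10)=42, p(11)=56, p(12)=77, p(13)=101, p(14)=135, p(15)=176, p(16)=231, p(17)=297, p(18)=385, p(19)=490, p(20)=627, p(21)=792, p(22)=1002, p(23)=1255, p(24)=1575, p(25)=1958, p(26)=2436, p(27)=3010, p(28)=3718, p(29)=4565, p(30)=5604, p(31)=6842, p(32)=8349, p(33)=10143, p(34)=12310, p(35)=14883, p(36)=17977, p(37)=21637, p(38)=26015, p(39)=31185, p(40)=37338, p(41)=44583, p(42)=53174, p(43)=63261, p(44)=75175, p(45)=89134, p(46)=105558, p(47)=124754, p(48)=147273, p(49)=173525, p(50)=204226, p(51)=239943, p(52)=281589, p(53)=329931, p(54)=386155, p(55)=451276, p(56)=526823, p(57)=614154, p(58)=715220, p(59)=831820, p(60)=966467, p(61)=1121505, p(62)=1300156, p(63)=1505499, p(64)=1741630, p(65)=2012558, p(66)=2323520, p(67)=2679689, p(68)=3087735, p(69)=3554345, p(70)=4087968, p(71)=4697205, p(72)=5392783, p(73)=6185689, p(74)=7089500, p(75)=8118264, p(76)=9289091, p(77)=10619863, p(78)=12132164, p(79)=13848650, p(80)=15796476, p(81)=18004327, p(82)=20506255, p(83)=23338469, p(84)=26543660, p(85)=30167357, p(86)=34262962, p(87)=38887673, p(88)=44108109, p(89)=49995925, p(90)=56634173, p(91)=64112359, p(92)=72533807, p(93)=82010177, p(94)=92669720, p(95)=104651419, p(96)=118114304, p(97)=133230930, p(98)=150198136, p(99)=169229875, p(100)=190569292, p(101)=214481126, p(102)=241265379, p(103)=271248950, p(104)=304801365, p(105)=342325709, p(106)=384276336, p(107)=431149389, p(108)=483502844, p(109)=541946240, p(110)=607163746, p(111)=679903203, p(112)=761002156, p(113)=851376628, p(114)=952050665, p(115)=1064144451, p(116)=1188908248, p(117)=1327710076, p(118)=1482074143, p(119)=1653668665, p(120)=1844349560, p(121)=2056148051, p(122)=2291320912, p(123)=2552338241, p(124)=2841940500.
Final step: p(125) = p(124) + p(123) - p(120) - p(118) + p(113) + p(110) - p(103) - p(99) + p(90) + p(85) - p(74) - p(68) + p(55) + p(48) - p(33) - p(25) + p(8)
= 2841940500 + 2552338241 - 1844349560 - 1482074143 + 851376628 + 607163746 - 271248950 - 169229875 + 56634173 + 30167357 - 7089500 - 3087735 + 451276 + 147273 - 10143 - 1958 + 22
= 3163127352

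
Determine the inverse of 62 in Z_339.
257

gcd(62, 339) = 1, so the inverse exists.
Extended Euclidean algorithm on (339, 62):
339 = 5 × 62 + 29  ⟹  29 = (1)·339 + (-5)·62
62 = 2 × 29 + 4  ⟹  4 = (-2)·339 + (11)·62
29 = 7 × 4 + 1  ⟹  1 = (15)·339 + (-82)·62
So (-82)·62 ≡ 1 (mod 339), i.e. 62^(-1) ≡ -82 ≡ 257 (mod 339).
Check: 62 × 257 = 15934 ≡ 1 (mod 339)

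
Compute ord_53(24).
13

53 is prime, so ord(24) divides φ(53) = 52.
Divisors of 52: 1, 2, 4, 13, 26, 52.
Repeated squaring: 24^1 ≡ 24, 24^2 ≡ 46, 24^4 ≡ 49, 24^8 ≡ 16, 24^16 ≡ 44, 24^32 ≡ 28 (mod 53).
Test 24^d mod 53 for each divisor d in increasing order:
24^1 ≡ 24
24^2 ≡ 46
24^4 ≡ 49
24^13 = 24^8·24^4·24^1 ≡ 1  ← first divisor giving 1
The order is 13.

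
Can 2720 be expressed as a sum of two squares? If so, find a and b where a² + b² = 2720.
4² + 52² (a=4, b=52)

Factorization: 2720 = 2^5 × 5 × 17
By Fermat: n is sum of two squares iff every prime p ≡ 3 (mod 4) appears to even power.
All primes ≡ 3 (mod 4) appear to even power.
Search a = 0, 1, 2, … for 2720 - a² a perfect square: first hit at a = 4: 2720 - 16 = 2704 = 52².
2720 = 4² + 52² = 16 + 2704 ✓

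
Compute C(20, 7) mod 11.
3

Using Lucas' theorem:
Write n=20 and k=7 in base 11:
n in base 11: [1, 9]
k in base 11: [0, 7]
C(20,7) mod 11 = ∏ C(n_i, k_i) mod 11
Digit binomials (mod 11): C(1,0) = 1; C(9,7) = 36 ≡ 3
Product: 1 × 3 = 3 ≡ 3 (mod 11)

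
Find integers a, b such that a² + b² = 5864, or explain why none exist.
50² + 58² (a=50, b=58)

Factorization: 5864 = 2^3 × 733
By Fermat: n is sum of two squares iff every prime p ≡ 3 (mod 4) appears to even power.
All primes ≡ 3 (mod 4) appear to even power.
Search a = 0, 1, 2, … for 5864 - a² a perfect square: first hit at a = 50: 5864 - 2500 = 3364 = 58².
5864 = 50² + 58² = 2500 + 3364 ✓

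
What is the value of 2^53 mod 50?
42

Repeated squaring. Binary of 53 = 110101.
2^1 ≡ 2 (mod 50); 2^2 ≡ 4 (mod 50); 2^4 ≡ 16 (mod 50); 2^8 ≡ 6 (mod 50); 2^16 ≡ 36 (mod 50); 2^32 ≡ 46 (mod 50)
2^53 = 2^1 × 2^4 × 2^16 × 2^32 ≡ 42 (mod 50)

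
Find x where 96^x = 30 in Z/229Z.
87

Baby-step giant-step with step n = ⌈√229⌉ = 16.
Baby steps 96^j mod 229 (j:value) for j=0..15: 0:1, 1:96, 2:56, 3:109, 4:159, 5:150, 6:202, 7:156, 8:91, 9:34, 10:58, 11:72, 12:42, 13:139, 14:62, 15:227.
Giant-step multiplier: 96^(-16) ≡ 96^(228-16) = 96^212 ≡ 130 (mod 229).
Giant steps γ_i = 30·130^i mod 229: γ_0=30, γ_1=7, γ_2=223, γ_3=136, γ_4=47, γ_5=156 (in table at j=7).
x = i·n + j = 5·16 + 7 = 87.
Check: 96^87 ≡ 30 (mod 229).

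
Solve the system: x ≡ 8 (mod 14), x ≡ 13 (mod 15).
148

Using Chinese Remainder Theorem:
M = 14 × 15 = 210
M1 = 15, M2 = 14
y1 = 15^(-1) mod 14 = 1
y2 = 14^(-1) mod 15 = 14
x = (8×15×1 + 13×14×14) mod 210 = 148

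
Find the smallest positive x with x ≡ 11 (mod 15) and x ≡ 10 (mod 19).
86

Using Chinese Remainder Theorem:
M = 15 × 19 = 285
M1 = 19, M2 = 15
y1 = 19^(-1) mod 15 = 4
y2 = 15^(-1) mod 19 = 14
x = (11×19×4 + 10×15×14) mod 285 = 86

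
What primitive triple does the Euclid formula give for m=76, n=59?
(2295, 8968, 9257)

Euclid's formula: a = m² - n², b = 2mn, c = m² + n²
m = 76, n = 59
a = 76² - 59² = 5776 - 3481 = 2295
b = 2 × 76 × 59 = 8968
c = 76² + 59² = 5776 + 3481 = 9257
Verification: 2295² + 8968² = 5267025 + 80425024 = 85692049 = 9257² ✓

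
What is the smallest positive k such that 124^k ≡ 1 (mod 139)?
69

139 is prime, so ord(124) divides φ(139) = 138.
Divisors of 138: 1, 2, 3, 6, 23, 46, 69, 138.
Repeated squaring: 124^1 ≡ 124, 124^2 ≡ 86, 124^4 ≡ 29, 124^8 ≡ 7, 124^16 ≡ 49, 124^32 ≡ 38, 124^64 ≡ 54, 124^128 ≡ 136 (mod 139).
Test 124^d mod 139 for each divisor d in increasing order:
124^1 ≡ 124
124^2 ≡ 86
124^3 = 124^2·124^1 ≡ 100
124^6 = 124^4·124^2 ≡ 131
124^23 = 124^16·124^4·124^2·124^1 ≡ 42
124^46 = 124^32·124^8·124^4·124^2 ≡ 96
124^69 = 124^64·124^4·124^1 ≡ 1  ← first divisor giving 1
The order is 69.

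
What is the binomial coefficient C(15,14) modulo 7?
1

Using Lucas' theorem:
Write n=15 and k=14 in base 7:
n in base 7: [2, 1]
k in base 7: [2, 0]
C(15,14) mod 7 = ∏ C(n_i, k_i) mod 7
Digit binomials (mod 7): C(2,2) = 1; C(1,0) = 1
Product: 1 × 1 = 1 ≡ 1 (mod 7)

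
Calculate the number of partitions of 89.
49995925

p(n) counts ways to write n as a sum of positive integers (order ignored).
Euler's pentagonal recurrence: p(k) = p(k-1) + p(k-2) - p(k-5) - p(k-7) + p(k-12) + p(k-15) - ... (offsets j(3j∓1)/2, signs ++--, p(0)=1, p(<0)=0).
DP table for k = 0..88: p(0)=1, p(1)=1, p(2)=2, p(3)=3, p(4)=5, p(5)=7, p(6)=11, p(7)=15, p(8)=22, p(9)=30, p(10)=42, p(11)=56, p(12)=77, p(13)=101, p(14)=135, p(15)=176, p(16)=231, p(17)=297, p(18)=385, p(19)=490, p(20)=627, p(21)=792, p(22)=1002, p(23)=1255, p(24)=1575, p(25)=1958, p(26)=2436, p(27)=3010, p(28)=3718, p(29)=4565, p(30)=5604, p(31)=6842, p(32)=8349, p(33)=10143, p(34)=12310, p(35)=14883, p(36)=17977, p(37)=21637, p(38)=26015, p(39)=31185, p(40)=37338, p(41)=44583, p(42)=53174, p(43)=63261, p(44)=75175, p(45)=89134, p(46)=105558, p(47)=124754, p(48)=147273, p(49)=173525, p(50)=204226, p(51)=239943, p(52)=281589, p(53)=329931, p(54)=386155, p(55)=451276, p(56)=526823, p(57)=614154, p(58)=715220, p(59)=831820, p(60)=966467, p(61)=1121505, p(62)=1300156, p(63)=1505499, p(64)=1741630, p(65)=2012558, p(66)=2323520, p(67)=2679689, p(68)=3087735, p(69)=3554345, p(70)=4087968, p(71)=4697205, p(72)=5392783, p(73)=6185689, p(74)=7089500, p(75)=8118264, p(76)=9289091, p(77)=10619863, p(78)=12132164, p(79)=13848650, p(80)=15796476, p(81)=18004327, p(82)=20506255, p(83)=23338469, p(84)=26543660, p(85)=30167357, p(86)=34262962, p(87)=38887673, p(88)=44108109.
Final step: p(89) = p(88) + p(87) - p(84) - p(82) + p(77) + p(74) - p(67) - p(63) + p(54) + p(49) - p(38) - p(32) + p(19) + p(12)
= 44108109 + 38887673 - 26543660 - 20506255 + 10619863 + 7089500 - 2679689 - 1505499 + 386155 + 173525 - 26015 - 8349 + 490 + 77
= 49995925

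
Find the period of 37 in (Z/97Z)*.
96

97 is prime, so ord(37) divides φ(97) = 96.
Divisors of 96: 1, 2, 3, 4, 6, 8, 12, 16, 24, 32, 48, 96.
Repeated squaring: 37^1 ≡ 37, 37^2 ≡ 11, 37^4 ≡ 24, 37^8 ≡ 91, 37^16 ≡ 36, 37^32 ≡ 35, 37^64 ≡ 61 (mod 97).
Test 37^d mod 97 for each divisor d in increasing order:
37^1 ≡ 37
37^2 ≡ 11
37^3 = 37^2·37^1 ≡ 19
37^4 ≡ 24
37^6 = 37^4·37^2 ≡ 70
37^8 ≡ 91
37^12 = 37^8·37^4 ≡ 50
37^16 ≡ 36
37^24 = 37^16·37^8 ≡ 75
37^32 ≡ 35
37^48 = 37^32·37^16 ≡ 96
37^96 = 37^64·37^32 ≡ 1  ← first divisor giving 1
The order is 96.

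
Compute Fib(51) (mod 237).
182

Matrix identity: Q^n = [[F_(n+1), F_n], [F_n, F_(n-1)]] with Q = [[1,1],[1,0]].
n = 51 = 110011₂. Square-and-multiply, entries mod 237:
Q^1 = [[1,1],[1,0]]
Q^3 = (Q^1)²·Q = [[3,2],[2,1]]
Q^6 = (Q^3)² = [[13,8],[8,5]]
Q^12 = (Q^6)² = [[233,144],[144,89]]
Q^25 = (Q^12)²·Q = [[49,133],[133,153]]
Q^51 = (Q^25)²·Q = [[30,182],[182,85]]
F_51 mod 237 = Q^51[0][1] = 182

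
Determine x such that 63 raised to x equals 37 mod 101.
48

Baby-step giant-step with step n = ⌈√101⌉ = 11.
Baby steps 63^j mod 101 (j:value) for j=0..10: 0:1, 1:63, 2:30, 3:72, 4:92, 5:39, 6:33, 7:59, 8:81, 9:53, 10:6.
Giant-step multiplier: 63^(-11) ≡ 63^(100-11) = 63^89 ≡ 66 (mod 101).
Giant steps γ_i = 37·66^i mod 101: γ_0=37, γ_1=18, γ_2=77, γ_3=32, γ_4=92 (in table at j=4).
x = i·n + j = 4·11 + 4 = 48.
Check: 63^48 ≡ 37 (mod 101).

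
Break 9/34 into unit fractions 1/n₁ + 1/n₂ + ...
1/4 + 1/68

Greedy algorithm:
9/34: ceiling(34/9) = 4, use 1/4
1/68: ceiling(68/1) = 68, use 1/68
Result: 9/34 = 1/4 + 1/68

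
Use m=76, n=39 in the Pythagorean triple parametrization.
(4255, 5928, 7297)

Euclid's formula: a = m² - n², b = 2mn, c = m² + n²
m = 76, n = 39
a = 76² - 39² = 5776 - 1521 = 4255
b = 2 × 76 × 39 = 5928
c = 76² + 39² = 5776 + 1521 = 7297
Verification: 4255² + 5928² = 18105025 + 35141184 = 53246209 = 7297² ✓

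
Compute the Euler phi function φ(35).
24

35 = 5 × 7
φ(n) = n × ∏(1 - 1/p) for each prime p dividing n
φ(35) = 35 × (1 - 1/5) × (1 - 1/7) = 24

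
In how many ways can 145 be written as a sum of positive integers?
24908858009

p(n) counts ways to write n as a sum of positive integers (order ignored).
Euler's pentagonal recurrence: p(k) = p(k-1) + p(k-2) - p(k-5) - p(k-7) + p(k-12) + p(k-15) - ... (offsets j(3j∓1)/2, signs ++--, p(0)=1, p(<0)=0).
DP table for k = 0..144: p(0)=1, p(1)=1, p(2)=2, p(3)=3, p(4)=5, p(5)=7, p(6)=11, p(7)=15, p(8)=22, p(9)=30, p(10)=42, p(11)=56, p(12)=77, p(13)=101, p(14)=135, p(15)=176, p(16)=231, p(17)=297, p(18)=385, p(19)=490, p(20)=627, p(21)=792, p(22)=1002, p(23)=1255, p(24)=1575, p(25)=1958, p(26)=2436, p(27)=3010, p(28)=3718, p(29)=4565, p(30)=5604, p(31)=6842, p(32)=8349, p(33)=10143, p(34)=12310, p(35)=14883, p(36)=17977, p(37)=21637, p(38)=26015, p(39)=31185, p(40)=37338, p(41)=44583, p(42)=53174, p(43)=63261, p(44)=75175, p(45)=89134, p(46)=105558, p(47)=124754, p(48)=147273, p(49)=173525, p(50)=204226, p(51)=239943, p(52)=281589, p(53)=329931, p(54)=386155, p(55)=451276, p(56)=526823, p(57)=614154, p(58)=715220, p(59)=831820, p(60)=966467, p(61)=1121505, p(62)=1300156, p(63)=1505499, p(64)=1741630, p(65)=2012558, p(66)=2323520, p(67)=2679689, p(68)=3087735, p(69)=3554345, p(70)=4087968, p(71)=4697205, p(72)=5392783, p(73)=6185689, p(74)=7089500, p(75)=8118264, p(76)=9289091, p(77)=10619863, p(78)=12132164, p(79)=13848650, p(80)=15796476, p(81)=18004327, p(82)=20506255, p(83)=23338469, p(84)=26543660, p(85)=30167357, p(86)=34262962, p(87)=38887673, p(88)=44108109, p(89)=49995925, p(90)=56634173, p(91)=64112359, p(92)=72533807, p(93)=82010177, p(94)=92669720, p(95)=104651419, p(96)=118114304, p(97)=133230930, p(98)=150198136, p(99)=169229875, p(100)=190569292, p(101)=214481126, p(102)=241265379, p(103)=271248950, p(104)=304801365, p(105)=342325709, p(106)=384276336, p(107)=431149389, p(108)=483502844, p(109)=541946240, p(110)=607163746, p(111)=679903203, p(112)=761002156, p(113)=851376628, p(114)=952050665, p(115)=1064144451, p(116)=1188908248, p(117)=1327710076, p(118)=1482074143, p(119)=1653668665, p(120)=1844349560, p(121)=2056148051, p(122)=2291320912, p(123)=2552338241, p(124)=2841940500, p(125)=3163127352, p(126)=3519222692, p(127)=3913864295, p(128)=4351078600, p(129)=4835271870, p(130)=5371315400, p(131)=5964539504, p(132)=6620830889, p(133)=7346629512, p(134)=8149040695, p(135)=9035836076, p(136)=10015581680, p(137)=11097645016, p(138)=12292341831, p(139)=13610949895, p(140)=15065878135, p(141)=16670689208, p(142)=18440293320, p(143)=20390982757, p(144)=22540654445.
Final step: p(145) = p(144) + p(143) - p(140) - p(138) + p(133) + p(130) - p(123) - p(119) + p(110) + p(105) - p(94) - p(88) + p(75) + p(68) - p(53) - p(45) + p(28) + p(19) - p(0)
= 22540654445 + 20390982757 - 15065878135 - 12292341831 + 7346629512 + 5371315400 - 2552338241 - 1653668665 + 607163746 + 342325709 - 92669720 - 44108109 + 8118264 + 3087735 - 329931 - 89134 + 3718 + 490 - 1
= 24908858009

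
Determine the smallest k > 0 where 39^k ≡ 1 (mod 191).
5

191 is prime, so ord(39) divides φ(191) = 190.
Divisors of 190: 1, 2, 5, 10, 19, 38, 95, 190.
Repeated squaring: 39^1 ≡ 39, 39^2 ≡ 184, 39^4 ≡ 49, 39^8 ≡ 109, 39^16 ≡ 39, 39^32 ≡ 184, 39^64 ≡ 49, 39^128 ≡ 109 (mod 191).
Test 39^d mod 191 for each divisor d in increasing order:
39^1 ≡ 39
39^2 ≡ 184
39^5 = 39^4·39^1 ≡ 1  ← first divisor giving 1
The order is 5.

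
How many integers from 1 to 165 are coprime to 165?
80

165 = 3 × 5 × 11
φ(n) = n × ∏(1 - 1/p) for each prime p dividing n
φ(165) = 165 × (1 - 1/3) × (1 - 1/5) × (1 - 1/11) = 80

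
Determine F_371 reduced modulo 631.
206

Matrix identity: Q^n = [[F_(n+1), F_n], [F_n, F_(n-1)]] with Q = [[1,1],[1,0]].
n = 371 = 101110011₂. Square-and-multiply, entries mod 631:
Q^1 = [[1,1],[1,0]]
Q^2 = (Q^1)² = [[2,1],[1,1]]
Q^5 = (Q^2)²·Q = [[8,5],[5,3]]
Q^11 = (Q^5)²·Q = [[144,89],[89,55]]
Q^23 = (Q^11)²·Q = [[305,262],[262,43]]
Q^46 = (Q^23)² = [[133,312],[312,452]]
Q^92 = (Q^46)² = [[191,161],[161,30]]
Q^185 = (Q^92)²·Q = [[178,564],[564,245]]
Q^371 = (Q^185)²·Q = [[260,206],[206,54]]
F_371 mod 631 = Q^371[0][1] = 206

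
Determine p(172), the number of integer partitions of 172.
330495499613

p(n) counts ways to write n as a sum of positive integers (order ignored).
Euler's pentagonal recurrence: p(k) = p(k-1) + p(k-2) - p(k-5) - p(k-7) + p(k-12) + p(k-15) - ... (offsets j(3j∓1)/2, signs ++--, p(0)=1, p(<0)=0).
DP table for k = 0..171: p(0)=1, p(1)=1, p(2)=2, p(3)=3, p(4)=5, p(5)=7, p(6)=11, p(7)=15, p(8)=22, p(9)=30, p(10)=42, p(11)=56, p(12)=77, p(13)=101, p(14)=135, p(15)=176, p(16)=231, p(17)=297, p(18)=385, p(19)=490, p(20)=627, p(21)=792, p(22)=1002, p(23)=1255, p(24)=1575, p(25)=1958, p(26)=2436, p(27)=3010, p(28)=3718, p(29)=4565, p(30)=5604, p(31)=6842, p(32)=8349, p(33)=10143, p(34)=12310, p(35)=14883, p(36)=17977, p(37)=21637, p(38)=26015, p(39)=31185, p(40)=37338, p(41)=44583, p(42)=53174, p(43)=63261, p(44)=75175, p(45)=89134, p(46)=105558, p(47)=124754, p(48)=147273, p(49)=173525, p(50)=204226, p(51)=239943, p(52)=281589, p(53)=329931, p(54)=386155, p(55)=451276, p(56)=526823, p(57)=614154, p(58)=715220, p(59)=831820, p(60)=966467, p(61)=1121505, p(62)=1300156, p(63)=1505499, p(64)=1741630, p(65)=2012558, p(66)=2323520, p(67)=2679689, p(68)=3087735, p(69)=3554345, p(70)=4087968, p(71)=4697205, p(72)=5392783, p(73)=6185689, p(74)=7089500, p(75)=8118264, p(76)=9289091, p(77)=10619863, p(78)=12132164, p(79)=13848650, p(80)=15796476, p(81)=18004327, p(82)=20506255, p(83)=23338469, p(84)=26543660, p(85)=30167357, p(86)=34262962, p(87)=38887673, p(88)=44108109, p(89)=49995925, p(90)=56634173, p(91)=64112359, p(92)=72533807, p(93)=82010177, p(94)=92669720, p(95)=104651419, p(96)=118114304, p(97)=133230930, p(98)=150198136, p(99)=169229875, p(100)=190569292, p(101)=214481126, p(102)=241265379, p(103)=271248950, p(104)=304801365, p(105)=342325709, p(106)=384276336, p(107)=431149389, p(108)=483502844, p(109)=541946240, p(110)=607163746, p(111)=679903203, p(112)=761002156, p(113)=851376628, p(114)=952050665, p(115)=1064144451, p(116)=1188908248, p(117)=1327710076, p(118)=1482074143, p(119)=1653668665, p(120)=1844349560, p(121)=2056148051, p(122)=2291320912, p(123)=2552338241, p(124)=2841940500, p(125)=3163127352, p(126)=3519222692, p(127)=3913864295, p(128)=4351078600, p(129)=4835271870, p(130)=5371315400, p(131)=5964539504, p(132)=6620830889, p(133)=7346629512, p(134)=8149040695, p(135)=9035836076, p(136)=10015581680, p(137)=11097645016, p(138)=12292341831, p(139)=13610949895, p(140)=15065878135, p(141)=16670689208, p(142)=18440293320, p(143)=20390982757, p(144)=22540654445, p(145)=24908858009, p(146)=27517052599, p(147)=30388671978, p(148)=33549419497, p(149)=37027355200, p(150)=40853235313, p(151)=45060624582, p(152)=49686288421, p(153)=54770336324, p(154)=60356673280, p(155)=66493182097, p(156)=73232243759, p(157)=80630964769, p(158)=88751778802, p(159)=97662728555, p(160)=107438159466, p(161)=118159068427, p(162)=129913904637, p(163)=142798995930, p(164)=156919475295, p(165)=172389800255, p(166)=189334822579, p(167)=207890420102, p(168)=228204732751, p(169)=250438925115, p(170)=274768617130, p(171)=301384802048.
Final step: p(172) = p(171) + p(170) - p(167) - p(165) + p(160) + p(157) - p(150) - p(146) + p(137) + p(132) - p(121) - p(115) + p(102) + p(95) - p(80) - p(72) + p(55) + p(46) - p(27) - p(17)
= 301384802048 + 274768617130 - 207890420102 - 172389800255 + 107438159466 + 80630964769 - 40853235313 - 27517052599 + 11097645016 + 6620830889 - 2056148051 - 1064144451 + 241265379 + 104651419 - 15796476 - 5392783 + 451276 + 105558 - 3010 - 297
= 330495499613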